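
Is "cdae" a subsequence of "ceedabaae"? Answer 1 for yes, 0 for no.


Check if "cdae" is a subsequence of "ceedabaae"
Greedy scan:
  Position 0 ('c'): matches sub[0] = 'c'
  Position 1 ('e'): no match needed
  Position 2 ('e'): no match needed
  Position 3 ('d'): matches sub[1] = 'd'
  Position 4 ('a'): matches sub[2] = 'a'
  Position 5 ('b'): no match needed
  Position 6 ('a'): no match needed
  Position 7 ('a'): no match needed
  Position 8 ('e'): matches sub[3] = 'e'
All 4 characters matched => is a subsequence

1


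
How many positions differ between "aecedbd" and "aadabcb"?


Comparing "aecedbd" and "aadabcb" position by position:
  Position 0: 'a' vs 'a' => same
  Position 1: 'e' vs 'a' => DIFFER
  Position 2: 'c' vs 'd' => DIFFER
  Position 3: 'e' vs 'a' => DIFFER
  Position 4: 'd' vs 'b' => DIFFER
  Position 5: 'b' vs 'c' => DIFFER
  Position 6: 'd' vs 'b' => DIFFER
Positions that differ: 6

6


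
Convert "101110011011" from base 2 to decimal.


Input: "101110011011" in base 2
Positional expansion:
  Digit '1' (value 1) x 2^11 = 2048
  Digit '0' (value 0) x 2^10 = 0
  Digit '1' (value 1) x 2^9 = 512
  Digit '1' (value 1) x 2^8 = 256
  Digit '1' (value 1) x 2^7 = 128
  Digit '0' (value 0) x 2^6 = 0
  Digit '0' (value 0) x 2^5 = 0
  Digit '1' (value 1) x 2^4 = 16
  Digit '1' (value 1) x 2^3 = 8
  Digit '0' (value 0) x 2^2 = 0
  Digit '1' (value 1) x 2^1 = 2
  Digit '1' (value 1) x 2^0 = 1
Sum = 2971

2971


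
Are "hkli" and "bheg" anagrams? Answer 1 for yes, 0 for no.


Strings: "hkli", "bheg"
Sorted first:  hikl
Sorted second: begh
Differ at position 0: 'h' vs 'b' => not anagrams

0


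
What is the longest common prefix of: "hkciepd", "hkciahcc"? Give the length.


Words: hkciepd, hkciahcc
  Position 0: all 'h' => match
  Position 1: all 'k' => match
  Position 2: all 'c' => match
  Position 3: all 'i' => match
  Position 4: ('e', 'a') => mismatch, stop
LCP = "hkci" (length 4)

4


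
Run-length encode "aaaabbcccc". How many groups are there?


Input: aaaabbcccc
Scanning for consecutive runs:
  Group 1: 'a' x 4 (positions 0-3)
  Group 2: 'b' x 2 (positions 4-5)
  Group 3: 'c' x 4 (positions 6-9)
Total groups: 3

3


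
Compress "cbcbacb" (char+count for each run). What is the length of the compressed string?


Input: cbcbacb
Runs:
  'c' x 1 => "c1"
  'b' x 1 => "b1"
  'c' x 1 => "c1"
  'b' x 1 => "b1"
  'a' x 1 => "a1"
  'c' x 1 => "c1"
  'b' x 1 => "b1"
Compressed: "c1b1c1b1a1c1b1"
Compressed length: 14

14


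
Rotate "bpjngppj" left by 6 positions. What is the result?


Input: "bpjngppj", rotate left by 6
First 6 characters: "bpjngp"
Remaining characters: "pj"
Concatenate remaining + first: "pj" + "bpjngp" = "pjbpjngp"

pjbpjngp


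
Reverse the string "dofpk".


Input: dofpk
Reading characters right to left:
  Position 4: 'k'
  Position 3: 'p'
  Position 2: 'f'
  Position 1: 'o'
  Position 0: 'd'
Reversed: kpfod

kpfod


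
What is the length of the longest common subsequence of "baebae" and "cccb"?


LCS of "baebae" and "cccb"
DP table:
           c    c    c    b
      0    0    0    0    0
  b   0    0    0    0    1
  a   0    0    0    0    1
  e   0    0    0    0    1
  b   0    0    0    0    1
  a   0    0    0    0    1
  e   0    0    0    0    1
LCS length = dp[6][4] = 1

1


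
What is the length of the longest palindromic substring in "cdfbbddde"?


Input: "cdfbbddde"
Checking substrings for palindromes:
  [5:8] "ddd" (len 3) => palindrome
  [3:5] "bb" (len 2) => palindrome
  [5:7] "dd" (len 2) => palindrome
  [6:8] "dd" (len 2) => palindrome
Longest palindromic substring: "ddd" with length 3

3


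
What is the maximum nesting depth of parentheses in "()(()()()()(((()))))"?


Input: "()(()()()()(((()))))"
Tracking depth:
  Position 0 '(': depth becomes 1
  Position 1 ')': depth becomes 0
  Position 2 '(': depth becomes 1
  Position 3 '(': depth becomes 2
  Position 4 ')': depth becomes 1
  Position 5 '(': depth becomes 2
  Position 6 ')': depth becomes 1
  Position 7 '(': depth becomes 2
  Position 8 ')': depth becomes 1
  Position 9 '(': depth becomes 2
  Position 10 ')': depth becomes 1
  Position 11 '(': depth becomes 2
  Position 12 '(': depth becomes 3
  Position 13 '(': depth becomes 4
  Position 14 '(': depth becomes 5
  Position 15 ')': depth becomes 4
  Position 16 ')': depth becomes 3
  Position 17 ')': depth becomes 2
  Position 18 ')': depth becomes 1
  Position 19 ')': depth becomes 0
Maximum depth reached: 5

5


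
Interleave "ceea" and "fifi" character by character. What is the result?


Interleaving "ceea" and "fifi":
  Position 0: 'c' from first, 'f' from second => "cf"
  Position 1: 'e' from first, 'i' from second => "ei"
  Position 2: 'e' from first, 'f' from second => "ef"
  Position 3: 'a' from first, 'i' from second => "ai"
Result: cfeiefai

cfeiefai


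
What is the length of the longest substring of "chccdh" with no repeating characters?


Input: "chccdh"
Sliding window (track last position of each char):
  Position 0 ('c'): window [0,0] length 1 -- new best
  Position 1 ('h'): window [0,1] length 2 -- new best
  Position 2 ('c'): repeat (last at 0), move window start to 1
  Position 2 ('c'): window [1,2] length 2
  Position 3 ('c'): repeat (last at 2), move window start to 3
  Position 3 ('c'): window [3,3] length 1
  Position 4 ('d'): window [3,4] length 2
  Position 5 ('h'): window [3,5] length 3 -- new best
Longest substring with no repeats: "cdh" with length 3

3


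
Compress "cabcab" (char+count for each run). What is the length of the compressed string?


Input: cabcab
Runs:
  'c' x 1 => "c1"
  'a' x 1 => "a1"
  'b' x 1 => "b1"
  'c' x 1 => "c1"
  'a' x 1 => "a1"
  'b' x 1 => "b1"
Compressed: "c1a1b1c1a1b1"
Compressed length: 12

12


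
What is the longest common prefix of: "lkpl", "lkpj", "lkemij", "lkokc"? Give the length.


Words: lkpl, lkpj, lkemij, lkokc
  Position 0: all 'l' => match
  Position 1: all 'k' => match
  Position 2: ('p', 'p', 'e', 'o') => mismatch, stop
LCP = "lk" (length 2)

2


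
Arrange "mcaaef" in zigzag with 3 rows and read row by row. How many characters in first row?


Zigzag "mcaaef" into 3 rows:
Placing characters:
  'm' => row 0
  'c' => row 1
  'a' => row 2
  'a' => row 1
  'e' => row 0
  'f' => row 1
Rows:
  Row 0: "me"
  Row 1: "caf"
  Row 2: "a"
First row length: 2

2


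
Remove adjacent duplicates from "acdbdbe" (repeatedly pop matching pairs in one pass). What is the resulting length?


Input: acdbdbe
Stack-based adjacent duplicate removal:
  Read 'a': push. Stack: a
  Read 'c': push. Stack: ac
  Read 'd': push. Stack: acd
  Read 'b': push. Stack: acdb
  Read 'd': push. Stack: acdbd
  Read 'b': push. Stack: acdbdb
  Read 'e': push. Stack: acdbdbe
Final stack: "acdbdbe" (length 7)

7


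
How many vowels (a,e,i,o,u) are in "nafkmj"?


Input: nafkmj
Checking each character:
  'n' at position 0: consonant
  'a' at position 1: vowel (running total: 1)
  'f' at position 2: consonant
  'k' at position 3: consonant
  'm' at position 4: consonant
  'j' at position 5: consonant
Total vowels: 1

1


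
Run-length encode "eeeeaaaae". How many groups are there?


Input: eeeeaaaae
Scanning for consecutive runs:
  Group 1: 'e' x 4 (positions 0-3)
  Group 2: 'a' x 4 (positions 4-7)
  Group 3: 'e' x 1 (positions 8-8)
Total groups: 3

3


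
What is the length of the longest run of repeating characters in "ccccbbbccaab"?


Input: "ccccbbbccaab"
Scanning for longest run:
  Position 1 ('c'): continues run of 'c', length=2
  Position 2 ('c'): continues run of 'c', length=3
  Position 3 ('c'): continues run of 'c', length=4
  Position 4 ('b'): new char, reset run to 1
  Position 5 ('b'): continues run of 'b', length=2
  Position 6 ('b'): continues run of 'b', length=3
  Position 7 ('c'): new char, reset run to 1
  Position 8 ('c'): continues run of 'c', length=2
  Position 9 ('a'): new char, reset run to 1
  Position 10 ('a'): continues run of 'a', length=2
  Position 11 ('b'): new char, reset run to 1
Longest run: 'c' with length 4

4


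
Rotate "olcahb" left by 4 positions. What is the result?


Input: "olcahb", rotate left by 4
First 4 characters: "olca"
Remaining characters: "hb"
Concatenate remaining + first: "hb" + "olca" = "hbolca"

hbolca


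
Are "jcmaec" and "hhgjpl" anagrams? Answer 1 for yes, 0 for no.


Strings: "jcmaec", "hhgjpl"
Sorted first:  accejm
Sorted second: ghhjlp
Differ at position 0: 'a' vs 'g' => not anagrams

0


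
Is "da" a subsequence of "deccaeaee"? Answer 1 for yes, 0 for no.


Check if "da" is a subsequence of "deccaeaee"
Greedy scan:
  Position 0 ('d'): matches sub[0] = 'd'
  Position 1 ('e'): no match needed
  Position 2 ('c'): no match needed
  Position 3 ('c'): no match needed
  Position 4 ('a'): matches sub[1] = 'a'
  Position 5 ('e'): no match needed
  Position 6 ('a'): no match needed
  Position 7 ('e'): no match needed
  Position 8 ('e'): no match needed
All 2 characters matched => is a subsequence

1


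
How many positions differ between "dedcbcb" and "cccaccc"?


Comparing "dedcbcb" and "cccaccc" position by position:
  Position 0: 'd' vs 'c' => DIFFER
  Position 1: 'e' vs 'c' => DIFFER
  Position 2: 'd' vs 'c' => DIFFER
  Position 3: 'c' vs 'a' => DIFFER
  Position 4: 'b' vs 'c' => DIFFER
  Position 5: 'c' vs 'c' => same
  Position 6: 'b' vs 'c' => DIFFER
Positions that differ: 6

6


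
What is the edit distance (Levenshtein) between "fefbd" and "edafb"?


Computing edit distance: "fefbd" -> "edafb"
DP table:
           e    d    a    f    b
      0    1    2    3    4    5
  f   1    1    2    3    3    4
  e   2    1    2    3    4    4
  f   3    2    2    3    3    4
  b   4    3    3    3    4    3
  d   5    4    3    4    4    4
Edit distance = dp[5][5] = 4

4


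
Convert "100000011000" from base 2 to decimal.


Input: "100000011000" in base 2
Positional expansion:
  Digit '1' (value 1) x 2^11 = 2048
  Digit '0' (value 0) x 2^10 = 0
  Digit '0' (value 0) x 2^9 = 0
  Digit '0' (value 0) x 2^8 = 0
  Digit '0' (value 0) x 2^7 = 0
  Digit '0' (value 0) x 2^6 = 0
  Digit '0' (value 0) x 2^5 = 0
  Digit '1' (value 1) x 2^4 = 16
  Digit '1' (value 1) x 2^3 = 8
  Digit '0' (value 0) x 2^2 = 0
  Digit '0' (value 0) x 2^1 = 0
  Digit '0' (value 0) x 2^0 = 0
Sum = 2072

2072


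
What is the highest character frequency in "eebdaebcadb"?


Input: eebdaebcadb
Character counts:
  'a': 2
  'b': 3
  'c': 1
  'd': 2
  'e': 3
Maximum frequency: 3

3


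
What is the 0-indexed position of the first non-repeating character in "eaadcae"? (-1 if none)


Input: eaadcae
Character frequencies:
  'a': 3
  'c': 1
  'd': 1
  'e': 2
Scanning left to right for freq == 1:
  Position 0 ('e'): freq=2, skip
  Position 1 ('a'): freq=3, skip
  Position 2 ('a'): freq=3, skip
  Position 3 ('d'): unique! => answer = 3

3


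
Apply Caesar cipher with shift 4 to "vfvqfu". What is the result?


Caesar cipher: shift "vfvqfu" by 4
  'v' (pos 21) + 4 = pos 25 = 'z'
  'f' (pos 5) + 4 = pos 9 = 'j'
  'v' (pos 21) + 4 = pos 25 = 'z'
  'q' (pos 16) + 4 = pos 20 = 'u'
  'f' (pos 5) + 4 = pos 9 = 'j'
  'u' (pos 20) + 4 = pos 24 = 'y'
Result: zjzujy

zjzujy


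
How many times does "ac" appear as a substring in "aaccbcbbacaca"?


Searching for "ac" in "aaccbcbbacaca"
Scanning each position:
  Position 0: "aa" => no
  Position 1: "ac" => MATCH
  Position 2: "cc" => no
  Position 3: "cb" => no
  Position 4: "bc" => no
  Position 5: "cb" => no
  Position 6: "bb" => no
  Position 7: "ba" => no
  Position 8: "ac" => MATCH
  Position 9: "ca" => no
  Position 10: "ac" => MATCH
  Position 11: "ca" => no
Total occurrences: 3

3


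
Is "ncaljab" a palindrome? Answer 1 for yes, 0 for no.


Input: ncaljab
Reversed: bajlacn
  Compare pos 0 ('n') with pos 6 ('b'): MISMATCH
  Compare pos 1 ('c') with pos 5 ('a'): MISMATCH
  Compare pos 2 ('a') with pos 4 ('j'): MISMATCH
Result: not a palindrome

0


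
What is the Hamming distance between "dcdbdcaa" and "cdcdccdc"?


Comparing "dcdbdcaa" and "cdcdccdc" position by position:
  Position 0: 'd' vs 'c' => differ
  Position 1: 'c' vs 'd' => differ
  Position 2: 'd' vs 'c' => differ
  Position 3: 'b' vs 'd' => differ
  Position 4: 'd' vs 'c' => differ
  Position 5: 'c' vs 'c' => same
  Position 6: 'a' vs 'd' => differ
  Position 7: 'a' vs 'c' => differ
Total differences (Hamming distance): 7

7


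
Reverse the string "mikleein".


Input: mikleein
Reading characters right to left:
  Position 7: 'n'
  Position 6: 'i'
  Position 5: 'e'
  Position 4: 'e'
  Position 3: 'l'
  Position 2: 'k'
  Position 1: 'i'
  Position 0: 'm'
Reversed: nieelkim

nieelkim


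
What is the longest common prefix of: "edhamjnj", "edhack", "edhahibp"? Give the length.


Words: edhamjnj, edhack, edhahibp
  Position 0: all 'e' => match
  Position 1: all 'd' => match
  Position 2: all 'h' => match
  Position 3: all 'a' => match
  Position 4: ('m', 'c', 'h') => mismatch, stop
LCP = "edha" (length 4)

4


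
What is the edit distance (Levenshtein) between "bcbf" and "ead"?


Computing edit distance: "bcbf" -> "ead"
DP table:
           e    a    d
      0    1    2    3
  b   1    1    2    3
  c   2    2    2    3
  b   3    3    3    3
  f   4    4    4    4
Edit distance = dp[4][3] = 4

4


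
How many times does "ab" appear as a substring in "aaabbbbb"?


Searching for "ab" in "aaabbbbb"
Scanning each position:
  Position 0: "aa" => no
  Position 1: "aa" => no
  Position 2: "ab" => MATCH
  Position 3: "bb" => no
  Position 4: "bb" => no
  Position 5: "bb" => no
  Position 6: "bb" => no
Total occurrences: 1

1


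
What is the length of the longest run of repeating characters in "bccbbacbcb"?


Input: "bccbbacbcb"
Scanning for longest run:
  Position 1 ('c'): new char, reset run to 1
  Position 2 ('c'): continues run of 'c', length=2
  Position 3 ('b'): new char, reset run to 1
  Position 4 ('b'): continues run of 'b', length=2
  Position 5 ('a'): new char, reset run to 1
  Position 6 ('c'): new char, reset run to 1
  Position 7 ('b'): new char, reset run to 1
  Position 8 ('c'): new char, reset run to 1
  Position 9 ('b'): new char, reset run to 1
Longest run: 'c' with length 2

2


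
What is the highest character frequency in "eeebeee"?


Input: eeebeee
Character counts:
  'b': 1
  'e': 6
Maximum frequency: 6

6


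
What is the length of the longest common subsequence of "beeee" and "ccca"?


LCS of "beeee" and "ccca"
DP table:
           c    c    c    a
      0    0    0    0    0
  b   0    0    0    0    0
  e   0    0    0    0    0
  e   0    0    0    0    0
  e   0    0    0    0    0
  e   0    0    0    0    0
LCS length = dp[5][4] = 0

0


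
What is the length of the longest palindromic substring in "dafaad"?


Input: "dafaad"
Checking substrings for palindromes:
  [1:4] "afa" (len 3) => palindrome
  [3:5] "aa" (len 2) => palindrome
Longest palindromic substring: "afa" with length 3

3


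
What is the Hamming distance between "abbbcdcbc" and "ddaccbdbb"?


Comparing "abbbcdcbc" and "ddaccbdbb" position by position:
  Position 0: 'a' vs 'd' => differ
  Position 1: 'b' vs 'd' => differ
  Position 2: 'b' vs 'a' => differ
  Position 3: 'b' vs 'c' => differ
  Position 4: 'c' vs 'c' => same
  Position 5: 'd' vs 'b' => differ
  Position 6: 'c' vs 'd' => differ
  Position 7: 'b' vs 'b' => same
  Position 8: 'c' vs 'b' => differ
Total differences (Hamming distance): 7

7


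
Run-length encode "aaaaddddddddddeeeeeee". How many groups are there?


Input: aaaaddddddddddeeeeeee
Scanning for consecutive runs:
  Group 1: 'a' x 4 (positions 0-3)
  Group 2: 'd' x 10 (positions 4-13)
  Group 3: 'e' x 7 (positions 14-20)
Total groups: 3

3


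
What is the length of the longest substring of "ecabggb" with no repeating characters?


Input: "ecabggb"
Sliding window (track last position of each char):
  Position 0 ('e'): window [0,0] length 1 -- new best
  Position 1 ('c'): window [0,1] length 2 -- new best
  Position 2 ('a'): window [0,2] length 3 -- new best
  Position 3 ('b'): window [0,3] length 4 -- new best
  Position 4 ('g'): window [0,4] length 5 -- new best
  Position 5 ('g'): repeat (last at 4), move window start to 5
  Position 5 ('g'): window [5,5] length 1
  Position 6 ('b'): window [5,6] length 2
Longest substring with no repeats: "ecabg" with length 5

5


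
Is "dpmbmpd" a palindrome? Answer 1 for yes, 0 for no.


Input: dpmbmpd
Reversed: dpmbmpd
  Compare pos 0 ('d') with pos 6 ('d'): match
  Compare pos 1 ('p') with pos 5 ('p'): match
  Compare pos 2 ('m') with pos 4 ('m'): match
Result: palindrome

1


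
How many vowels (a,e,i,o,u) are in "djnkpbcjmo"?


Input: djnkpbcjmo
Checking each character:
  'd' at position 0: consonant
  'j' at position 1: consonant
  'n' at position 2: consonant
  'k' at position 3: consonant
  'p' at position 4: consonant
  'b' at position 5: consonant
  'c' at position 6: consonant
  'j' at position 7: consonant
  'm' at position 8: consonant
  'o' at position 9: vowel (running total: 1)
Total vowels: 1

1


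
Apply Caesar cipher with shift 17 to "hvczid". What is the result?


Caesar cipher: shift "hvczid" by 17
  'h' (pos 7) + 17 = pos 24 = 'y'
  'v' (pos 21) + 17 = pos 12 = 'm'
  'c' (pos 2) + 17 = pos 19 = 't'
  'z' (pos 25) + 17 = pos 16 = 'q'
  'i' (pos 8) + 17 = pos 25 = 'z'
  'd' (pos 3) + 17 = pos 20 = 'u'
Result: ymtqzu

ymtqzu


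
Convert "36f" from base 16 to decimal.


Input: "36f" in base 16
Positional expansion:
  Digit '3' (value 3) x 16^2 = 768
  Digit '6' (value 6) x 16^1 = 96
  Digit 'f' (value 15) x 16^0 = 15
Sum = 879

879


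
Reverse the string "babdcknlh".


Input: babdcknlh
Reading characters right to left:
  Position 8: 'h'
  Position 7: 'l'
  Position 6: 'n'
  Position 5: 'k'
  Position 4: 'c'
  Position 3: 'd'
  Position 2: 'b'
  Position 1: 'a'
  Position 0: 'b'
Reversed: hlnkcdbab

hlnkcdbab


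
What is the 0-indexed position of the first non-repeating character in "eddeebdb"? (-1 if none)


Input: eddeebdb
Character frequencies:
  'b': 2
  'd': 3
  'e': 3
Scanning left to right for freq == 1:
  Position 0 ('e'): freq=3, skip
  Position 1 ('d'): freq=3, skip
  Position 2 ('d'): freq=3, skip
  Position 3 ('e'): freq=3, skip
  Position 4 ('e'): freq=3, skip
  Position 5 ('b'): freq=2, skip
  Position 6 ('d'): freq=3, skip
  Position 7 ('b'): freq=2, skip
  No unique character found => answer = -1

-1


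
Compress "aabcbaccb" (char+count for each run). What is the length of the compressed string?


Input: aabcbaccb
Runs:
  'a' x 2 => "a2"
  'b' x 1 => "b1"
  'c' x 1 => "c1"
  'b' x 1 => "b1"
  'a' x 1 => "a1"
  'c' x 2 => "c2"
  'b' x 1 => "b1"
Compressed: "a2b1c1b1a1c2b1"
Compressed length: 14

14


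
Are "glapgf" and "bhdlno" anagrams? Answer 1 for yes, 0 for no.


Strings: "glapgf", "bhdlno"
Sorted first:  afgglp
Sorted second: bdhlno
Differ at position 0: 'a' vs 'b' => not anagrams

0


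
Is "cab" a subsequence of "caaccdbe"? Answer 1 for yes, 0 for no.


Check if "cab" is a subsequence of "caaccdbe"
Greedy scan:
  Position 0 ('c'): matches sub[0] = 'c'
  Position 1 ('a'): matches sub[1] = 'a'
  Position 2 ('a'): no match needed
  Position 3 ('c'): no match needed
  Position 4 ('c'): no match needed
  Position 5 ('d'): no match needed
  Position 6 ('b'): matches sub[2] = 'b'
  Position 7 ('e'): no match needed
All 3 characters matched => is a subsequence

1


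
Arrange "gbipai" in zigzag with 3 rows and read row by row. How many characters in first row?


Zigzag "gbipai" into 3 rows:
Placing characters:
  'g' => row 0
  'b' => row 1
  'i' => row 2
  'p' => row 1
  'a' => row 0
  'i' => row 1
Rows:
  Row 0: "ga"
  Row 1: "bpi"
  Row 2: "i"
First row length: 2

2


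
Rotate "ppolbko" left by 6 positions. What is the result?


Input: "ppolbko", rotate left by 6
First 6 characters: "ppolbk"
Remaining characters: "o"
Concatenate remaining + first: "o" + "ppolbk" = "oppolbk"

oppolbk


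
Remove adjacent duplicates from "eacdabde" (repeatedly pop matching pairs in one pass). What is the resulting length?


Input: eacdabde
Stack-based adjacent duplicate removal:
  Read 'e': push. Stack: e
  Read 'a': push. Stack: ea
  Read 'c': push. Stack: eac
  Read 'd': push. Stack: eacd
  Read 'a': push. Stack: eacda
  Read 'b': push. Stack: eacdab
  Read 'd': push. Stack: eacdabd
  Read 'e': push. Stack: eacdabde
Final stack: "eacdabde" (length 8)

8


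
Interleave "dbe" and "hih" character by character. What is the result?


Interleaving "dbe" and "hih":
  Position 0: 'd' from first, 'h' from second => "dh"
  Position 1: 'b' from first, 'i' from second => "bi"
  Position 2: 'e' from first, 'h' from second => "eh"
Result: dhbieh

dhbieh


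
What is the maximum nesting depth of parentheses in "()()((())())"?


Input: "()()((())())"
Tracking depth:
  Position 0 '(': depth becomes 1
  Position 1 ')': depth becomes 0
  Position 2 '(': depth becomes 1
  Position 3 ')': depth becomes 0
  Position 4 '(': depth becomes 1
  Position 5 '(': depth becomes 2
  Position 6 '(': depth becomes 3
  Position 7 ')': depth becomes 2
  Position 8 ')': depth becomes 1
  Position 9 '(': depth becomes 2
  Position 10 ')': depth becomes 1
  Position 11 ')': depth becomes 0
Maximum depth reached: 3

3


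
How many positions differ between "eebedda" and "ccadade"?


Comparing "eebedda" and "ccadade" position by position:
  Position 0: 'e' vs 'c' => DIFFER
  Position 1: 'e' vs 'c' => DIFFER
  Position 2: 'b' vs 'a' => DIFFER
  Position 3: 'e' vs 'd' => DIFFER
  Position 4: 'd' vs 'a' => DIFFER
  Position 5: 'd' vs 'd' => same
  Position 6: 'a' vs 'e' => DIFFER
Positions that differ: 6

6


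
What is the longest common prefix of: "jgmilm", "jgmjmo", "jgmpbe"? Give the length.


Words: jgmilm, jgmjmo, jgmpbe
  Position 0: all 'j' => match
  Position 1: all 'g' => match
  Position 2: all 'm' => match
  Position 3: ('i', 'j', 'p') => mismatch, stop
LCP = "jgm" (length 3)

3


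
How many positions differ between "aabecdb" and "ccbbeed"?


Comparing "aabecdb" and "ccbbeed" position by position:
  Position 0: 'a' vs 'c' => DIFFER
  Position 1: 'a' vs 'c' => DIFFER
  Position 2: 'b' vs 'b' => same
  Position 3: 'e' vs 'b' => DIFFER
  Position 4: 'c' vs 'e' => DIFFER
  Position 5: 'd' vs 'e' => DIFFER
  Position 6: 'b' vs 'd' => DIFFER
Positions that differ: 6

6


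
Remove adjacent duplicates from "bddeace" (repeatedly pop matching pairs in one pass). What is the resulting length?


Input: bddeace
Stack-based adjacent duplicate removal:
  Read 'b': push. Stack: b
  Read 'd': push. Stack: bd
  Read 'd': matches stack top 'd' => pop. Stack: b
  Read 'e': push. Stack: be
  Read 'a': push. Stack: bea
  Read 'c': push. Stack: beac
  Read 'e': push. Stack: beace
Final stack: "beace" (length 5)

5


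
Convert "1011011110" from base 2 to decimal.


Input: "1011011110" in base 2
Positional expansion:
  Digit '1' (value 1) x 2^9 = 512
  Digit '0' (value 0) x 2^8 = 0
  Digit '1' (value 1) x 2^7 = 128
  Digit '1' (value 1) x 2^6 = 64
  Digit '0' (value 0) x 2^5 = 0
  Digit '1' (value 1) x 2^4 = 16
  Digit '1' (value 1) x 2^3 = 8
  Digit '1' (value 1) x 2^2 = 4
  Digit '1' (value 1) x 2^1 = 2
  Digit '0' (value 0) x 2^0 = 0
Sum = 734

734


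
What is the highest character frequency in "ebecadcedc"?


Input: ebecadcedc
Character counts:
  'a': 1
  'b': 1
  'c': 3
  'd': 2
  'e': 3
Maximum frequency: 3

3


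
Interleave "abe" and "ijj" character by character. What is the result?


Interleaving "abe" and "ijj":
  Position 0: 'a' from first, 'i' from second => "ai"
  Position 1: 'b' from first, 'j' from second => "bj"
  Position 2: 'e' from first, 'j' from second => "ej"
Result: aibjej

aibjej


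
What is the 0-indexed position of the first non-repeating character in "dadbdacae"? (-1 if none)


Input: dadbdacae
Character frequencies:
  'a': 3
  'b': 1
  'c': 1
  'd': 3
  'e': 1
Scanning left to right for freq == 1:
  Position 0 ('d'): freq=3, skip
  Position 1 ('a'): freq=3, skip
  Position 2 ('d'): freq=3, skip
  Position 3 ('b'): unique! => answer = 3

3


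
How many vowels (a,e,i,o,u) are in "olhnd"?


Input: olhnd
Checking each character:
  'o' at position 0: vowel (running total: 1)
  'l' at position 1: consonant
  'h' at position 2: consonant
  'n' at position 3: consonant
  'd' at position 4: consonant
Total vowels: 1

1


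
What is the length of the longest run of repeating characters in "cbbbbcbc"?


Input: "cbbbbcbc"
Scanning for longest run:
  Position 1 ('b'): new char, reset run to 1
  Position 2 ('b'): continues run of 'b', length=2
  Position 3 ('b'): continues run of 'b', length=3
  Position 4 ('b'): continues run of 'b', length=4
  Position 5 ('c'): new char, reset run to 1
  Position 6 ('b'): new char, reset run to 1
  Position 7 ('c'): new char, reset run to 1
Longest run: 'b' with length 4

4


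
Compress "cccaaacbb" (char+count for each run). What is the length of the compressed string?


Input: cccaaacbb
Runs:
  'c' x 3 => "c3"
  'a' x 3 => "a3"
  'c' x 1 => "c1"
  'b' x 2 => "b2"
Compressed: "c3a3c1b2"
Compressed length: 8

8


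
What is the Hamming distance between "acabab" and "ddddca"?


Comparing "acabab" and "ddddca" position by position:
  Position 0: 'a' vs 'd' => differ
  Position 1: 'c' vs 'd' => differ
  Position 2: 'a' vs 'd' => differ
  Position 3: 'b' vs 'd' => differ
  Position 4: 'a' vs 'c' => differ
  Position 5: 'b' vs 'a' => differ
Total differences (Hamming distance): 6

6


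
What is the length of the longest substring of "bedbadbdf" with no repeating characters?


Input: "bedbadbdf"
Sliding window (track last position of each char):
  Position 0 ('b'): window [0,0] length 1 -- new best
  Position 1 ('e'): window [0,1] length 2 -- new best
  Position 2 ('d'): window [0,2] length 3 -- new best
  Position 3 ('b'): repeat (last at 0), move window start to 1
  Position 3 ('b'): window [1,3] length 3
  Position 4 ('a'): window [1,4] length 4 -- new best
  Position 5 ('d'): repeat (last at 2), move window start to 3
  Position 5 ('d'): window [3,5] length 3
  Position 6 ('b'): repeat (last at 3), move window start to 4
  Position 6 ('b'): window [4,6] length 3
  Position 7 ('d'): repeat (last at 5), move window start to 6
  Position 7 ('d'): window [6,7] length 2
  Position 8 ('f'): window [6,8] length 3
Longest substring with no repeats: "edba" with length 4

4


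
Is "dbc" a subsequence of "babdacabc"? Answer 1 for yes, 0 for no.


Check if "dbc" is a subsequence of "babdacabc"
Greedy scan:
  Position 0 ('b'): no match needed
  Position 1 ('a'): no match needed
  Position 2 ('b'): no match needed
  Position 3 ('d'): matches sub[0] = 'd'
  Position 4 ('a'): no match needed
  Position 5 ('c'): no match needed
  Position 6 ('a'): no match needed
  Position 7 ('b'): matches sub[1] = 'b'
  Position 8 ('c'): matches sub[2] = 'c'
All 3 characters matched => is a subsequence

1


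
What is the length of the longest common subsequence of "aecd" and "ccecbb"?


LCS of "aecd" and "ccecbb"
DP table:
           c    c    e    c    b    b
      0    0    0    0    0    0    0
  a   0    0    0    0    0    0    0
  e   0    0    0    1    1    1    1
  c   0    1    1    1    2    2    2
  d   0    1    1    1    2    2    2
LCS length = dp[4][6] = 2

2


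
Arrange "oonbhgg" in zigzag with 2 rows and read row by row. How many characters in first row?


Zigzag "oonbhgg" into 2 rows:
Placing characters:
  'o' => row 0
  'o' => row 1
  'n' => row 0
  'b' => row 1
  'h' => row 0
  'g' => row 1
  'g' => row 0
Rows:
  Row 0: "onhg"
  Row 1: "obg"
First row length: 4

4


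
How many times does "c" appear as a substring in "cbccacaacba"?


Searching for "c" in "cbccacaacba"
Scanning each position:
  Position 0: "c" => MATCH
  Position 1: "b" => no
  Position 2: "c" => MATCH
  Position 3: "c" => MATCH
  Position 4: "a" => no
  Position 5: "c" => MATCH
  Position 6: "a" => no
  Position 7: "a" => no
  Position 8: "c" => MATCH
  Position 9: "b" => no
  Position 10: "a" => no
Total occurrences: 5

5


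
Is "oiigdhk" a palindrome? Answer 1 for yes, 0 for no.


Input: oiigdhk
Reversed: khdgiio
  Compare pos 0 ('o') with pos 6 ('k'): MISMATCH
  Compare pos 1 ('i') with pos 5 ('h'): MISMATCH
  Compare pos 2 ('i') with pos 4 ('d'): MISMATCH
Result: not a palindrome

0


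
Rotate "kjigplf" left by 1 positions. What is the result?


Input: "kjigplf", rotate left by 1
First 1 characters: "k"
Remaining characters: "jigplf"
Concatenate remaining + first: "jigplf" + "k" = "jigplfk"

jigplfk


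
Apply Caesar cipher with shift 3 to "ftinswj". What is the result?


Caesar cipher: shift "ftinswj" by 3
  'f' (pos 5) + 3 = pos 8 = 'i'
  't' (pos 19) + 3 = pos 22 = 'w'
  'i' (pos 8) + 3 = pos 11 = 'l'
  'n' (pos 13) + 3 = pos 16 = 'q'
  's' (pos 18) + 3 = pos 21 = 'v'
  'w' (pos 22) + 3 = pos 25 = 'z'
  'j' (pos 9) + 3 = pos 12 = 'm'
Result: iwlqvzm

iwlqvzm


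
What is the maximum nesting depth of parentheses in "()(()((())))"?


Input: "()(()((())))"
Tracking depth:
  Position 0 '(': depth becomes 1
  Position 1 ')': depth becomes 0
  Position 2 '(': depth becomes 1
  Position 3 '(': depth becomes 2
  Position 4 ')': depth becomes 1
  Position 5 '(': depth becomes 2
  Position 6 '(': depth becomes 3
  Position 7 '(': depth becomes 4
  Position 8 ')': depth becomes 3
  Position 9 ')': depth becomes 2
  Position 10 ')': depth becomes 1
  Position 11 ')': depth becomes 0
Maximum depth reached: 4

4


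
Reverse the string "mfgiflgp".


Input: mfgiflgp
Reading characters right to left:
  Position 7: 'p'
  Position 6: 'g'
  Position 5: 'l'
  Position 4: 'f'
  Position 3: 'i'
  Position 2: 'g'
  Position 1: 'f'
  Position 0: 'm'
Reversed: pglfigfm

pglfigfm


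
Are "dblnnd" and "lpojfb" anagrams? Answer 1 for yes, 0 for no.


Strings: "dblnnd", "lpojfb"
Sorted first:  bddlnn
Sorted second: bfjlop
Differ at position 1: 'd' vs 'f' => not anagrams

0


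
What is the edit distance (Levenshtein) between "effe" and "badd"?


Computing edit distance: "effe" -> "badd"
DP table:
           b    a    d    d
      0    1    2    3    4
  e   1    1    2    3    4
  f   2    2    2    3    4
  f   3    3    3    3    4
  e   4    4    4    4    4
Edit distance = dp[4][4] = 4

4


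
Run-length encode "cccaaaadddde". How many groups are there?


Input: cccaaaadddde
Scanning for consecutive runs:
  Group 1: 'c' x 3 (positions 0-2)
  Group 2: 'a' x 4 (positions 3-6)
  Group 3: 'd' x 4 (positions 7-10)
  Group 4: 'e' x 1 (positions 11-11)
Total groups: 4

4


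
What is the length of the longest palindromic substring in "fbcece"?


Input: "fbcece"
Checking substrings for palindromes:
  [2:5] "cec" (len 3) => palindrome
  [3:6] "ece" (len 3) => palindrome
Longest palindromic substring: "cec" with length 3

3


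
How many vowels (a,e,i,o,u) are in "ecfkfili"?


Input: ecfkfili
Checking each character:
  'e' at position 0: vowel (running total: 1)
  'c' at position 1: consonant
  'f' at position 2: consonant
  'k' at position 3: consonant
  'f' at position 4: consonant
  'i' at position 5: vowel (running total: 2)
  'l' at position 6: consonant
  'i' at position 7: vowel (running total: 3)
Total vowels: 3

3


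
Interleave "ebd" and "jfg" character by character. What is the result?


Interleaving "ebd" and "jfg":
  Position 0: 'e' from first, 'j' from second => "ej"
  Position 1: 'b' from first, 'f' from second => "bf"
  Position 2: 'd' from first, 'g' from second => "dg"
Result: ejbfdg

ejbfdg


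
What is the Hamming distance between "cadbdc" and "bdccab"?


Comparing "cadbdc" and "bdccab" position by position:
  Position 0: 'c' vs 'b' => differ
  Position 1: 'a' vs 'd' => differ
  Position 2: 'd' vs 'c' => differ
  Position 3: 'b' vs 'c' => differ
  Position 4: 'd' vs 'a' => differ
  Position 5: 'c' vs 'b' => differ
Total differences (Hamming distance): 6

6


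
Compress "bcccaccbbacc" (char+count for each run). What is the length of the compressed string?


Input: bcccaccbbacc
Runs:
  'b' x 1 => "b1"
  'c' x 3 => "c3"
  'a' x 1 => "a1"
  'c' x 2 => "c2"
  'b' x 2 => "b2"
  'a' x 1 => "a1"
  'c' x 2 => "c2"
Compressed: "b1c3a1c2b2a1c2"
Compressed length: 14

14


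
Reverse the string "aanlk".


Input: aanlk
Reading characters right to left:
  Position 4: 'k'
  Position 3: 'l'
  Position 2: 'n'
  Position 1: 'a'
  Position 0: 'a'
Reversed: klnaa

klnaa


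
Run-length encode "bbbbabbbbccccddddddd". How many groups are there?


Input: bbbbabbbbccccddddddd
Scanning for consecutive runs:
  Group 1: 'b' x 4 (positions 0-3)
  Group 2: 'a' x 1 (positions 4-4)
  Group 3: 'b' x 4 (positions 5-8)
  Group 4: 'c' x 4 (positions 9-12)
  Group 5: 'd' x 7 (positions 13-19)
Total groups: 5

5


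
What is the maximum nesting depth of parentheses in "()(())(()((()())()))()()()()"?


Input: "()(())(()((()())()))()()()()"
Tracking depth:
  Position 0 '(': depth becomes 1
  Position 1 ')': depth becomes 0
  Position 2 '(': depth becomes 1
  Position 3 '(': depth becomes 2
  Position 4 ')': depth becomes 1
  Position 5 ')': depth becomes 0
  Position 6 '(': depth becomes 1
  Position 7 '(': depth becomes 2
  Position 8 ')': depth becomes 1
  Position 9 '(': depth becomes 2
  Position 10 '(': depth becomes 3
  Position 11 '(': depth becomes 4
  Position 12 ')': depth becomes 3
  Position 13 '(': depth becomes 4
  Position 14 ')': depth becomes 3
  Position 15 ')': depth becomes 2
  Position 16 '(': depth becomes 3
  Position 17 ')': depth becomes 2
  Position 18 ')': depth becomes 1
  Position 19 ')': depth becomes 0
  Position 20 '(': depth becomes 1
  Position 21 ')': depth becomes 0
  Position 22 '(': depth becomes 1
  Position 23 ')': depth becomes 0
  Position 24 '(': depth becomes 1
  Position 25 ')': depth becomes 0
  Position 26 '(': depth becomes 1
  Position 27 ')': depth becomes 0
Maximum depth reached: 4

4


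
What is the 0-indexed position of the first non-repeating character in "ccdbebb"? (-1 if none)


Input: ccdbebb
Character frequencies:
  'b': 3
  'c': 2
  'd': 1
  'e': 1
Scanning left to right for freq == 1:
  Position 0 ('c'): freq=2, skip
  Position 1 ('c'): freq=2, skip
  Position 2 ('d'): unique! => answer = 2

2


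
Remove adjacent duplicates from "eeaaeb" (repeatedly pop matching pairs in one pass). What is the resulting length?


Input: eeaaeb
Stack-based adjacent duplicate removal:
  Read 'e': push. Stack: e
  Read 'e': matches stack top 'e' => pop. Stack: (empty)
  Read 'a': push. Stack: a
  Read 'a': matches stack top 'a' => pop. Stack: (empty)
  Read 'e': push. Stack: e
  Read 'b': push. Stack: eb
Final stack: "eb" (length 2)

2


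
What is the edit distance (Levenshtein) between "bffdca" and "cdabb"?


Computing edit distance: "bffdca" -> "cdabb"
DP table:
           c    d    a    b    b
      0    1    2    3    4    5
  b   1    1    2    3    3    4
  f   2    2    2    3    4    4
  f   3    3    3    3    4    5
  d   4    4    3    4    4    5
  c   5    4    4    4    5    5
  a   6    5    5    4    5    6
Edit distance = dp[6][5] = 6

6


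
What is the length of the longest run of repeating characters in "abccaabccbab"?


Input: "abccaabccbab"
Scanning for longest run:
  Position 1 ('b'): new char, reset run to 1
  Position 2 ('c'): new char, reset run to 1
  Position 3 ('c'): continues run of 'c', length=2
  Position 4 ('a'): new char, reset run to 1
  Position 5 ('a'): continues run of 'a', length=2
  Position 6 ('b'): new char, reset run to 1
  Position 7 ('c'): new char, reset run to 1
  Position 8 ('c'): continues run of 'c', length=2
  Position 9 ('b'): new char, reset run to 1
  Position 10 ('a'): new char, reset run to 1
  Position 11 ('b'): new char, reset run to 1
Longest run: 'c' with length 2

2


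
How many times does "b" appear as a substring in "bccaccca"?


Searching for "b" in "bccaccca"
Scanning each position:
  Position 0: "b" => MATCH
  Position 1: "c" => no
  Position 2: "c" => no
  Position 3: "a" => no
  Position 4: "c" => no
  Position 5: "c" => no
  Position 6: "c" => no
  Position 7: "a" => no
Total occurrences: 1

1


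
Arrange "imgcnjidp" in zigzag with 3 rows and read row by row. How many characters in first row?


Zigzag "imgcnjidp" into 3 rows:
Placing characters:
  'i' => row 0
  'm' => row 1
  'g' => row 2
  'c' => row 1
  'n' => row 0
  'j' => row 1
  'i' => row 2
  'd' => row 1
  'p' => row 0
Rows:
  Row 0: "inp"
  Row 1: "mcjd"
  Row 2: "gi"
First row length: 3

3


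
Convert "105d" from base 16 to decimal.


Input: "105d" in base 16
Positional expansion:
  Digit '1' (value 1) x 16^3 = 4096
  Digit '0' (value 0) x 16^2 = 0
  Digit '5' (value 5) x 16^1 = 80
  Digit 'd' (value 13) x 16^0 = 13
Sum = 4189

4189


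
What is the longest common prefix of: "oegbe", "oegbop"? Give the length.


Words: oegbe, oegbop
  Position 0: all 'o' => match
  Position 1: all 'e' => match
  Position 2: all 'g' => match
  Position 3: all 'b' => match
  Position 4: ('e', 'o') => mismatch, stop
LCP = "oegb" (length 4)

4


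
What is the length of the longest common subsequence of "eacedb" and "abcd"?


LCS of "eacedb" and "abcd"
DP table:
           a    b    c    d
      0    0    0    0    0
  e   0    0    0    0    0
  a   0    1    1    1    1
  c   0    1    1    2    2
  e   0    1    1    2    2
  d   0    1    1    2    3
  b   0    1    2    2    3
LCS length = dp[6][4] = 3

3


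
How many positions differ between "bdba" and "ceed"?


Comparing "bdba" and "ceed" position by position:
  Position 0: 'b' vs 'c' => DIFFER
  Position 1: 'd' vs 'e' => DIFFER
  Position 2: 'b' vs 'e' => DIFFER
  Position 3: 'a' vs 'd' => DIFFER
Positions that differ: 4

4


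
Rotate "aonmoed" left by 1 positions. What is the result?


Input: "aonmoed", rotate left by 1
First 1 characters: "a"
Remaining characters: "onmoed"
Concatenate remaining + first: "onmoed" + "a" = "onmoeda"

onmoeda


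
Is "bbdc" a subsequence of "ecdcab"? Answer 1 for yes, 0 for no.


Check if "bbdc" is a subsequence of "ecdcab"
Greedy scan:
  Position 0 ('e'): no match needed
  Position 1 ('c'): no match needed
  Position 2 ('d'): no match needed
  Position 3 ('c'): no match needed
  Position 4 ('a'): no match needed
  Position 5 ('b'): matches sub[0] = 'b'
Only matched 1/4 characters => not a subsequence

0


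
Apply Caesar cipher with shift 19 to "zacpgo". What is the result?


Caesar cipher: shift "zacpgo" by 19
  'z' (pos 25) + 19 = pos 18 = 's'
  'a' (pos 0) + 19 = pos 19 = 't'
  'c' (pos 2) + 19 = pos 21 = 'v'
  'p' (pos 15) + 19 = pos 8 = 'i'
  'g' (pos 6) + 19 = pos 25 = 'z'
  'o' (pos 14) + 19 = pos 7 = 'h'
Result: stvizh

stvizh


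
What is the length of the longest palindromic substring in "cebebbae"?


Input: "cebebbae"
Checking substrings for palindromes:
  [1:4] "ebe" (len 3) => palindrome
  [2:5] "beb" (len 3) => palindrome
  [4:6] "bb" (len 2) => palindrome
Longest palindromic substring: "ebe" with length 3

3


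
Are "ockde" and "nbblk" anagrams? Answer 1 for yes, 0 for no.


Strings: "ockde", "nbblk"
Sorted first:  cdeko
Sorted second: bbkln
Differ at position 0: 'c' vs 'b' => not anagrams

0


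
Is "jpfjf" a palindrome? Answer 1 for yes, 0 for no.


Input: jpfjf
Reversed: fjfpj
  Compare pos 0 ('j') with pos 4 ('f'): MISMATCH
  Compare pos 1 ('p') with pos 3 ('j'): MISMATCH
Result: not a palindrome

0


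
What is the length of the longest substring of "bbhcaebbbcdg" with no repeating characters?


Input: "bbhcaebbbcdg"
Sliding window (track last position of each char):
  Position 0 ('b'): window [0,0] length 1 -- new best
  Position 1 ('b'): repeat (last at 0), move window start to 1
  Position 1 ('b'): window [1,1] length 1
  Position 2 ('h'): window [1,2] length 2 -- new best
  Position 3 ('c'): window [1,3] length 3 -- new best
  Position 4 ('a'): window [1,4] length 4 -- new best
  Position 5 ('e'): window [1,5] length 5 -- new best
  Position 6 ('b'): repeat (last at 1), move window start to 2
  Position 6 ('b'): window [2,6] length 5
  Position 7 ('b'): repeat (last at 6), move window start to 7
  Position 7 ('b'): window [7,7] length 1
  Position 8 ('b'): repeat (last at 7), move window start to 8
  Position 8 ('b'): window [8,8] length 1
  Position 9 ('c'): window [8,9] length 2
  Position 10 ('d'): window [8,10] length 3
  Position 11 ('g'): window [8,11] length 4
Longest substring with no repeats: "bhcae" with length 5

5
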